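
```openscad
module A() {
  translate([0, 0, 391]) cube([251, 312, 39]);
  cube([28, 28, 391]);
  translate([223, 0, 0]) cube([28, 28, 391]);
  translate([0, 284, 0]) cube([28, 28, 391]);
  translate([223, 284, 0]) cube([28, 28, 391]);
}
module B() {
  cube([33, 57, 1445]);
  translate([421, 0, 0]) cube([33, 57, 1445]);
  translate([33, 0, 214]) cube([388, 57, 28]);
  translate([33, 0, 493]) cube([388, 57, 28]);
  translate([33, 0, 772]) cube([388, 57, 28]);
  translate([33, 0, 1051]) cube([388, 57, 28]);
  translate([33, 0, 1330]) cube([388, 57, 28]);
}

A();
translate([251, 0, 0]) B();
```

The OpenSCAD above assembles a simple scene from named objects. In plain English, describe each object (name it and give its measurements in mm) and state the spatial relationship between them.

A is a four-legged stool. The seat is a 251×312×39 mm slab whose top surface is at z = 430 mm; four square legs, each 28×28 mm in cross-section, run from the floor (z = 0) to the underside of the seat, each flush with a corner of the seat.

B is a straight ladder. Two 33×57 mm vertical rails, 1445 mm tall, stand 454 mm apart (outside-to-outside) with their front faces coplanar on the −y side. 5 rungs, each 57 mm deep and 28 mm tall, span between the inner faces of the rails, front faces flush with the rails. The lowest rung's underside is at z = 214 mm and rungs are spaced 279 mm apart (underside to underside).

The ladder is against the stool's +x side, with their −y faces flush.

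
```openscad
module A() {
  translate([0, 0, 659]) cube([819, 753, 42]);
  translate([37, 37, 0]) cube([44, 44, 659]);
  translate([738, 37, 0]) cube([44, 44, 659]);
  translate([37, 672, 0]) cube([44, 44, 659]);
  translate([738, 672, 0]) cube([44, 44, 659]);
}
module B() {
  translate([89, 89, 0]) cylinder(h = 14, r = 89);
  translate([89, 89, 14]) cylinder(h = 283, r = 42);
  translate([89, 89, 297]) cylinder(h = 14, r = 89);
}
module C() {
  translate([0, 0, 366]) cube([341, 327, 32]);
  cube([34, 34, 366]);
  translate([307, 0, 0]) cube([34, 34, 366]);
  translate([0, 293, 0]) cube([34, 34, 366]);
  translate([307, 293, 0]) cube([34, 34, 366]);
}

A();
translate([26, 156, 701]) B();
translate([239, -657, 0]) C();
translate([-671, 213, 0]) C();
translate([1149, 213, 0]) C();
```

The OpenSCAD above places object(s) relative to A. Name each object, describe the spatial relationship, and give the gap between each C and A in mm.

A is a table. B is a spool. C is a stool. The spool is on top of the table. Three stools sit around the table at the −y, −x, +x sides. The gap between each stool and the table is 330 mm.

Each stool's nearest face is 330 mm from the table's bounding box.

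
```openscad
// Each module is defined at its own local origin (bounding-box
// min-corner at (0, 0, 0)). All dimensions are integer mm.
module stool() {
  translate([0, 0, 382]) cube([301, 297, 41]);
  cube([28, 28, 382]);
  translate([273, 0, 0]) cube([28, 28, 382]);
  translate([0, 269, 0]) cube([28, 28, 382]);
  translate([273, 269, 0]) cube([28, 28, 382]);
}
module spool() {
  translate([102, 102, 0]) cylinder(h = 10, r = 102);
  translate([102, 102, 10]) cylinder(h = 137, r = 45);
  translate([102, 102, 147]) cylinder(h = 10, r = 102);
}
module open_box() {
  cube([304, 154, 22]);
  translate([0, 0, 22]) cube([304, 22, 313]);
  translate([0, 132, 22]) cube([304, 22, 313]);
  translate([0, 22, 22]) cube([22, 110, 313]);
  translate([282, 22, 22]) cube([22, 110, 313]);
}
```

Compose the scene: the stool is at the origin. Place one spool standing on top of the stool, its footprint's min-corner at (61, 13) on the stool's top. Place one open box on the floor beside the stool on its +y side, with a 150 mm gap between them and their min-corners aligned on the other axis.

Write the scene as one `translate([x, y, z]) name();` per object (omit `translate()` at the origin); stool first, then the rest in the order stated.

stool();
translate([61, 13, 423]) spool();
translate([0, 447, 0]) open_box();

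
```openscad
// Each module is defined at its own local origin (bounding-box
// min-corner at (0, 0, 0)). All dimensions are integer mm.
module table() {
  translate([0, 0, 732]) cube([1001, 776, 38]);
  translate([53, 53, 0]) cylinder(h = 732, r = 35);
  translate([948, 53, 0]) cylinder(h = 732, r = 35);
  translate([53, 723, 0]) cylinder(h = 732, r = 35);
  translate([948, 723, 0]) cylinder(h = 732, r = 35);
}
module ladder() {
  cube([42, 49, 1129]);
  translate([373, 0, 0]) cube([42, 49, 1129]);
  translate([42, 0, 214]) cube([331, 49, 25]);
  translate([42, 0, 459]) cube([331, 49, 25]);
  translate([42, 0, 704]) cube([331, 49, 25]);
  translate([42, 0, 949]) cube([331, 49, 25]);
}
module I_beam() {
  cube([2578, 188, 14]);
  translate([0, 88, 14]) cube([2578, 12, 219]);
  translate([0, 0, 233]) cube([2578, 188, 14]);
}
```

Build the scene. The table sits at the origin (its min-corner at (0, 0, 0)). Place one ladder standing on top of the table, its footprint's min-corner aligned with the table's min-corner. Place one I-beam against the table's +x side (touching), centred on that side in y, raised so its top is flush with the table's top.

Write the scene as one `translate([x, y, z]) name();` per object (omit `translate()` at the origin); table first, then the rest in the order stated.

table();
translate([0, 0, 770]) ladder();
translate([1001, 294, 523]) I_beam();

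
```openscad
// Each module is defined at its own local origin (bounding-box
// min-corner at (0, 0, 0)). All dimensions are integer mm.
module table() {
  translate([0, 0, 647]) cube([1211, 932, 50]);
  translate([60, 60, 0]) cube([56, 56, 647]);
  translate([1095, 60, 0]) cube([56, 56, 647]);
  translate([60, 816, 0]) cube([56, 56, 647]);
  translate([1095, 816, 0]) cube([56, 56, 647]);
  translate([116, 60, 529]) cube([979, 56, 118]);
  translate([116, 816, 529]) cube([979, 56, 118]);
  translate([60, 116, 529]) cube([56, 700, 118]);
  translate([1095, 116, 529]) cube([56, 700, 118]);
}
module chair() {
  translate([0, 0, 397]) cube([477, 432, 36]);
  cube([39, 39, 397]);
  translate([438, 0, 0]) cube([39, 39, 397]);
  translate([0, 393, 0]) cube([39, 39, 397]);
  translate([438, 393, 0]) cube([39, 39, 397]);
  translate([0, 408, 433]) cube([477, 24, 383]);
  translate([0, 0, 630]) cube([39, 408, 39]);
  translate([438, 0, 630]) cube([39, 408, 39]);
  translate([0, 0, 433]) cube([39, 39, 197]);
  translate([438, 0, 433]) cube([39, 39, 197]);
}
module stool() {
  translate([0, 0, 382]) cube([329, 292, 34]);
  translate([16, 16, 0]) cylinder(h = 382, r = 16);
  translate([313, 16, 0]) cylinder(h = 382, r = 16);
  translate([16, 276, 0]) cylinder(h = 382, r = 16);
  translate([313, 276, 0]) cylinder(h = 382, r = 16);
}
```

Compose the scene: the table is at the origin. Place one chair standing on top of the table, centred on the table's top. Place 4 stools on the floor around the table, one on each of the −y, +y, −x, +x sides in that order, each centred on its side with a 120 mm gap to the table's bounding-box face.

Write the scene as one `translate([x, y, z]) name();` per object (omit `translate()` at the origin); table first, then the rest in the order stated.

table();
translate([367, 250, 697]) chair();
translate([441, -412, 0]) stool();
translate([441, 1052, 0]) stool();
translate([-449, 320, 0]) stool();
translate([1331, 320, 0]) stool();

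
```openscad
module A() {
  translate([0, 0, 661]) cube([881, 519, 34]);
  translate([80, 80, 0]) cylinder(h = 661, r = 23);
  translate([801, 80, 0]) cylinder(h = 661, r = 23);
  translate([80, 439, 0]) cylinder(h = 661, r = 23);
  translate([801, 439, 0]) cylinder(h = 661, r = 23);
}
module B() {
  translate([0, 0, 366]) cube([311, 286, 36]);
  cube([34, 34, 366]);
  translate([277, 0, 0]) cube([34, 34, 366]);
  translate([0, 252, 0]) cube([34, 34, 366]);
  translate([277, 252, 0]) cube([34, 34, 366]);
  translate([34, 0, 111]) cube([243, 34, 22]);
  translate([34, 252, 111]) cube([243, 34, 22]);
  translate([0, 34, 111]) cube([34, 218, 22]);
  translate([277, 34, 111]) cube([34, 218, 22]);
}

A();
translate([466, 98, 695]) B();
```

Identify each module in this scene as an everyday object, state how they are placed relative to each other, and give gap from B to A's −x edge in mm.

The stool's min-x is at 466; the table's min-x is 0; gap = 466 mm.

A is a table. B is a stool. The stool is on top of the table. The gap from the stool to the table's −x edge is 466 mm.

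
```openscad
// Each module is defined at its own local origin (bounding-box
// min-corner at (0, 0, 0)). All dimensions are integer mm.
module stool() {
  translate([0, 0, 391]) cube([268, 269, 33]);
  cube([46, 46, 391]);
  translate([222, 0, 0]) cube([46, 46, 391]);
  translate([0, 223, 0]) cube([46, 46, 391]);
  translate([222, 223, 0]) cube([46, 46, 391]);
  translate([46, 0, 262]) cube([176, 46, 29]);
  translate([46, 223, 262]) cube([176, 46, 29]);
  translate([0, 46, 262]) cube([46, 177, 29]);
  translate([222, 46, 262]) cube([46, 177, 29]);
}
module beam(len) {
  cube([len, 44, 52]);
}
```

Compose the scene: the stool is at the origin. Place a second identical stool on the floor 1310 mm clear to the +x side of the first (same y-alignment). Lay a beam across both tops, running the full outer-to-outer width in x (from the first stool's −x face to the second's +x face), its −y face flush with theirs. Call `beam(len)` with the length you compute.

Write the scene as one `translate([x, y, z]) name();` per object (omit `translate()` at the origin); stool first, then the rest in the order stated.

stool();
translate([1578, 0, 0]) stool();
translate([0, 0, 424]) beam(1846);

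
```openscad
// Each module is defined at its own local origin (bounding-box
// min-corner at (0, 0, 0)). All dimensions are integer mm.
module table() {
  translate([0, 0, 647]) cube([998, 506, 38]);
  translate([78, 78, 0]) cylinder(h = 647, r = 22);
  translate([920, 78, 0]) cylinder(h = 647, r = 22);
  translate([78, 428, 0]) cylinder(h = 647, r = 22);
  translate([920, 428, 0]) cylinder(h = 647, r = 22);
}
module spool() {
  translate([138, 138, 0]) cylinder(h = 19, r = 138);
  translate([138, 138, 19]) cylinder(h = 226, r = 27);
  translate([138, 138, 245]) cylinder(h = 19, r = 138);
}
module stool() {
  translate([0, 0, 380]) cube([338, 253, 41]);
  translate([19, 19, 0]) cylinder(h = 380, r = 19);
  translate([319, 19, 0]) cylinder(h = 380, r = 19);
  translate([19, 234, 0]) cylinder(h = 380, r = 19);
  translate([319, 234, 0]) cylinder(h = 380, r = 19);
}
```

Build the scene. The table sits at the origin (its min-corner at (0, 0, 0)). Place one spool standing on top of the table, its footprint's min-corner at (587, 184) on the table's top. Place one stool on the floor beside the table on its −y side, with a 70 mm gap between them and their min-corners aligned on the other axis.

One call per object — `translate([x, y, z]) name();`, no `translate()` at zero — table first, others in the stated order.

table();
translate([587, 184, 685]) spool();
translate([0, -323, 0]) stool();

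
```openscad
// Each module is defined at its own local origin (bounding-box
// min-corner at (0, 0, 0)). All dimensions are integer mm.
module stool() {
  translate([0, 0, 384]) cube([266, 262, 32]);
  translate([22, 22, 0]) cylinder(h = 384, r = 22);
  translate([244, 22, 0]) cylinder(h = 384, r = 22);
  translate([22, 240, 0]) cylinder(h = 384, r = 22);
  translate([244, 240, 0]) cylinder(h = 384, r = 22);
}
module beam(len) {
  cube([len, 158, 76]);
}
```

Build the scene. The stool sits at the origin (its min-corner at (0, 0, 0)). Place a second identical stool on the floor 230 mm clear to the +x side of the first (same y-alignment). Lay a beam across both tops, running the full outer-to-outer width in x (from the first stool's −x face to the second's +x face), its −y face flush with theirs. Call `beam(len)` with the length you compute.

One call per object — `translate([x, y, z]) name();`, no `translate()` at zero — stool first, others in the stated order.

stool();
translate([496, 0, 0]) stool();
translate([0, 0, 416]) beam(762);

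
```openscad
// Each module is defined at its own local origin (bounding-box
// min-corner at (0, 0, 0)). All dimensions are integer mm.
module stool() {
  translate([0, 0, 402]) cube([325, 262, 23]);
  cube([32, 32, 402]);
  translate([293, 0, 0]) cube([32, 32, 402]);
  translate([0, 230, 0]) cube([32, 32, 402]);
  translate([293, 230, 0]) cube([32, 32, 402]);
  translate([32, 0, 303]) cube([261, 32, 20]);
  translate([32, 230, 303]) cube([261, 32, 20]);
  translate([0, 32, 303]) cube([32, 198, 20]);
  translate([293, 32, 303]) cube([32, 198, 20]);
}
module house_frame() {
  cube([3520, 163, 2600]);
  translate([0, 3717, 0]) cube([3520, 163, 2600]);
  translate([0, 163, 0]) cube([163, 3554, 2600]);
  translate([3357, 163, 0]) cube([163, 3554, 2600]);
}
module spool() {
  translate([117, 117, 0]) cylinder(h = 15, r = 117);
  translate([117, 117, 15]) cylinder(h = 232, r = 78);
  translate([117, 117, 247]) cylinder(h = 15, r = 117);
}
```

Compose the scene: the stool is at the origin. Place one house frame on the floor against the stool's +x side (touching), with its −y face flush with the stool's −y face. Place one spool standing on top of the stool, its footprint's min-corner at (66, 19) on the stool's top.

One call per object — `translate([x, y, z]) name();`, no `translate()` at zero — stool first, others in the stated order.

stool();
translate([325, 0, 0]) house_frame();
translate([66, 19, 425]) spool();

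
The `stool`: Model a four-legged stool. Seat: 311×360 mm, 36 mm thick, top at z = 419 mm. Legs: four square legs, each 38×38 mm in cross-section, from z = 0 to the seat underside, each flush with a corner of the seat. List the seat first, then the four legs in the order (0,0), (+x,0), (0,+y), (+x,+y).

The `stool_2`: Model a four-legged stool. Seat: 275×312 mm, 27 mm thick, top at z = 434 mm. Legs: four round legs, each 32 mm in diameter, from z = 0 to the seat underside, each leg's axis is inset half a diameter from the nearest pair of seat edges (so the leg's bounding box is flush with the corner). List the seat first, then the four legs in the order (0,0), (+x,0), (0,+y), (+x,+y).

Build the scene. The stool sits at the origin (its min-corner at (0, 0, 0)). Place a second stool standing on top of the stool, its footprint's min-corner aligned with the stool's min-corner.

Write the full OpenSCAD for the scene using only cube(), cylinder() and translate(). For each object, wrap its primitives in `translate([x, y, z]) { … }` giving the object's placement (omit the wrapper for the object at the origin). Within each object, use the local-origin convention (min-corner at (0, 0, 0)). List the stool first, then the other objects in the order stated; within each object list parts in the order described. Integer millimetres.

translate([0, 0, 383]) cube([311, 360, 36]);
cube([38, 38, 383]);
translate([273, 0, 0]) cube([38, 38, 383]);
translate([0, 322, 0]) cube([38, 38, 383]);
translate([273, 322, 0]) cube([38, 38, 383]);
translate([0, 0, 419]) {
  translate([0, 0, 407]) cube([275, 312, 27]);
  translate([16, 16, 0]) cylinder(h = 407, r = 16);
  translate([259, 16, 0]) cylinder(h = 407, r = 16);
  translate([16, 296, 0]) cylinder(h = 407, r = 16);
  translate([259, 296, 0]) cylinder(h = 407, r = 16);
}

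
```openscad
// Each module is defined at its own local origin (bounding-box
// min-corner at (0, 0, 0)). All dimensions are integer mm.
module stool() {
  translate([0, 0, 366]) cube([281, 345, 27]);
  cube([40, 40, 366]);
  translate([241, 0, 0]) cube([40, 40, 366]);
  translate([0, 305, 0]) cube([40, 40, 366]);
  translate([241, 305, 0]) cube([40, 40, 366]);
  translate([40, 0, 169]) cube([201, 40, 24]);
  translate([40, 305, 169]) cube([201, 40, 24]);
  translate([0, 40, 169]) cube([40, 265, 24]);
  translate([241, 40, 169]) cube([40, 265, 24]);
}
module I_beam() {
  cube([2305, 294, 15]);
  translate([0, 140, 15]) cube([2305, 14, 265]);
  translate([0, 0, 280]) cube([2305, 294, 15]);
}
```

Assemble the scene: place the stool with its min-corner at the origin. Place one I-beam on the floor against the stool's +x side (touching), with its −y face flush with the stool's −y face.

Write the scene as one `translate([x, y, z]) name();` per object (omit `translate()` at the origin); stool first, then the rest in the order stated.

stool();
translate([281, 0, 0]) I_beam();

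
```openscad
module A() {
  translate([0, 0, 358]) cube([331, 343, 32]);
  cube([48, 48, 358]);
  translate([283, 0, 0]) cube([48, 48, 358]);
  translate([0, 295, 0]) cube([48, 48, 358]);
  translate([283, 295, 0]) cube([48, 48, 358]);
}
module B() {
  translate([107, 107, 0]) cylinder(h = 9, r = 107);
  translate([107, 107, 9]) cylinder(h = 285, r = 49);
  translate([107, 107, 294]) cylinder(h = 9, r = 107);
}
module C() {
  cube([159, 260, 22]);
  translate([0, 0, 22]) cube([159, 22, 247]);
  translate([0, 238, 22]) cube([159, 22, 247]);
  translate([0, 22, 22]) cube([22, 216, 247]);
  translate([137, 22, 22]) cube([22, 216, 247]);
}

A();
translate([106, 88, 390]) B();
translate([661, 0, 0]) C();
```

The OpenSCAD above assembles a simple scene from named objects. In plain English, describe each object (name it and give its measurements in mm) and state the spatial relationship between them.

A is a simple wooden stool: a rectangular seat 331 mm (x) by 343 mm (y), 32 mm thick, top face at z = 390 mm, on four square legs, each 48×48 mm in cross-section. The legs rest on z = 0, each flush with a corner of the seat.

B is a spool: two coaxial disc flanges of radius 107 mm and thickness 9 mm, joined by a core cylinder of radius 49 mm and height 285 mm. The lower flange rests on z = 0 and the three cylinders share a vertical axis.

C is an open storage box with external size 159×260×269 mm and wall thickness 22 mm (the base is also 22 mm thick). The base covers the whole footprint; the four walls stand on the base, with the y-facing walls full-width and the x-facing walls fitting between their inner faces.

The spool is on top of the stool. The open box is on the floor beside the stool on its +x side.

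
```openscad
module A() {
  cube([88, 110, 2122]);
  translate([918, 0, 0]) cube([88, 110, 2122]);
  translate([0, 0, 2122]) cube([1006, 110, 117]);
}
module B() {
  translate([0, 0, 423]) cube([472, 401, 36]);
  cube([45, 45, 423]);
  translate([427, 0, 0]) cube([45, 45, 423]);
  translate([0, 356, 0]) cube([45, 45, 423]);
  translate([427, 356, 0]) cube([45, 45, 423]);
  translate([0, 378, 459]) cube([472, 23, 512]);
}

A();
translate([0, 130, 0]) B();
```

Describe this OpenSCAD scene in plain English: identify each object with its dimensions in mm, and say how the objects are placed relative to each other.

A is a door frame. The clear opening is 830 mm wide and 2122 mm high. Two 88 mm wide jambs, 110 mm deep, stand either side of the opening from the floor to the top of the opening. A 117 mm thick head sits across the top of both jambs, spanning the full outside width of the frame.

B is a chair. The seat is a 472×401×36 mm slab with its top at z = 459 mm, on four 45×45 mm corner legs (flush with the seat edges, standing on z = 0). A flat backrest 23 mm thick, 512 mm tall, spans the full seat width and rises from the seat top along its +y edge, rear face flush with the rear of the seat.

The chair is on the floor beside the door frame on its +y side.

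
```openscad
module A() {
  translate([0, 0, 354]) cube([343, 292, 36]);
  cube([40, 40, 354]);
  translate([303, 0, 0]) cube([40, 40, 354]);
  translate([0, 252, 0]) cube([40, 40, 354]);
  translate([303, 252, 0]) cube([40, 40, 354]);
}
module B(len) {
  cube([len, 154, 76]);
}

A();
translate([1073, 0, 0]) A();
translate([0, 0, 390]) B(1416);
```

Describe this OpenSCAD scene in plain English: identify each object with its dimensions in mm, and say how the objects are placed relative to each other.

A is a four-legged stool. The seat is 343×292 mm, 36 mm thick, top at z = 390 mm. It stands on four square legs, each 40×40 mm in cross-section, from z = 0 to the seat underside, each flush with a corner of the seat.

B is a rectangular beam 1416 mm long (x), 154 mm deep (y), 76 mm thick (z).

The beam spans the tops of two stools placed 730 mm apart, resting at z = 390 mm.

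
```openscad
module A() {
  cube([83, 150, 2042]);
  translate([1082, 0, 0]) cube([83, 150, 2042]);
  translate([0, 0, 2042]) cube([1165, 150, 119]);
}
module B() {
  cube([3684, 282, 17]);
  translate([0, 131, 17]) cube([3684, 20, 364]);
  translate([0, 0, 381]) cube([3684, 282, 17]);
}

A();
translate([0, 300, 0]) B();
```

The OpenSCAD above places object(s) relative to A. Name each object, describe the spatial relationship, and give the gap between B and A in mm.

The I-beam's nearest face is 150 mm from the door frame's +y face.

A is a door frame. B is an I-beam. The I-beam is on the floor beside the door frame on its +y side. The gap between the I-beam and the door frame is 150 mm.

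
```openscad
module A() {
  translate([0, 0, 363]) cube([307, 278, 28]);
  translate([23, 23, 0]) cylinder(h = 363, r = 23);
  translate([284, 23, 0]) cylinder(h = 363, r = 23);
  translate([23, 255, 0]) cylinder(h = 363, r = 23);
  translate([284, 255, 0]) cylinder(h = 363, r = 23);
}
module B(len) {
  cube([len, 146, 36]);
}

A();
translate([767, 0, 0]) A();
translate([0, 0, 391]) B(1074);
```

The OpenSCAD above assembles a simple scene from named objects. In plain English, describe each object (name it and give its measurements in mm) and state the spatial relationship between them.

A is a simple wooden stool: a rectangular seat 307 mm (x) by 278 mm (y), 28 mm thick, top face at z = 391 mm, on four round legs, each 46 mm in diameter. The legs rest on z = 0, each leg's axis is inset half a diameter from the nearest pair of seat edges (so the leg's bounding box is flush with the corner).

B is a rectangular beam 1074 mm long (x), 146 mm deep (y), 36 mm thick (z).

The beam spans the tops of two stools placed 460 mm apart, resting at z = 391 mm.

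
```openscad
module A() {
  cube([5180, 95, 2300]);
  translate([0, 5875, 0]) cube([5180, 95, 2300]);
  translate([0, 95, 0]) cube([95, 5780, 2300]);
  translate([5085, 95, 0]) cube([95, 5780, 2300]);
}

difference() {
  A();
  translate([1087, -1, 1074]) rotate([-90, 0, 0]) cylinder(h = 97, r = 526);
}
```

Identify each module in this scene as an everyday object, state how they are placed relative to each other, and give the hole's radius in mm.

The subtracted cylinder has r = 526 mm.

A is a house frame. The house frame has a circular hole through its front wall. The hole's radius is 526 mm.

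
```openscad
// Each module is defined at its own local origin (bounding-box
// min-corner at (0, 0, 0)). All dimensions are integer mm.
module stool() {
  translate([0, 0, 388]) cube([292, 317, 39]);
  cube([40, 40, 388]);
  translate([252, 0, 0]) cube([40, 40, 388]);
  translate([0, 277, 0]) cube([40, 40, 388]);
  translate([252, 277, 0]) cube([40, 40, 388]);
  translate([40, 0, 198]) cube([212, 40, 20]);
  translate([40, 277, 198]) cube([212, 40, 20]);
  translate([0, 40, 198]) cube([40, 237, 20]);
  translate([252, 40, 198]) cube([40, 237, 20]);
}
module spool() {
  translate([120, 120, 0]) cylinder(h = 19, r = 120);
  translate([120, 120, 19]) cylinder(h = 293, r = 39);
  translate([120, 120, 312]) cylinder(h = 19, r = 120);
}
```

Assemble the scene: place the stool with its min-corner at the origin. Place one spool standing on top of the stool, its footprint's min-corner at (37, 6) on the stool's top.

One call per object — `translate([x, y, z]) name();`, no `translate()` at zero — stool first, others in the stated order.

stool();
translate([37, 6, 427]) spool();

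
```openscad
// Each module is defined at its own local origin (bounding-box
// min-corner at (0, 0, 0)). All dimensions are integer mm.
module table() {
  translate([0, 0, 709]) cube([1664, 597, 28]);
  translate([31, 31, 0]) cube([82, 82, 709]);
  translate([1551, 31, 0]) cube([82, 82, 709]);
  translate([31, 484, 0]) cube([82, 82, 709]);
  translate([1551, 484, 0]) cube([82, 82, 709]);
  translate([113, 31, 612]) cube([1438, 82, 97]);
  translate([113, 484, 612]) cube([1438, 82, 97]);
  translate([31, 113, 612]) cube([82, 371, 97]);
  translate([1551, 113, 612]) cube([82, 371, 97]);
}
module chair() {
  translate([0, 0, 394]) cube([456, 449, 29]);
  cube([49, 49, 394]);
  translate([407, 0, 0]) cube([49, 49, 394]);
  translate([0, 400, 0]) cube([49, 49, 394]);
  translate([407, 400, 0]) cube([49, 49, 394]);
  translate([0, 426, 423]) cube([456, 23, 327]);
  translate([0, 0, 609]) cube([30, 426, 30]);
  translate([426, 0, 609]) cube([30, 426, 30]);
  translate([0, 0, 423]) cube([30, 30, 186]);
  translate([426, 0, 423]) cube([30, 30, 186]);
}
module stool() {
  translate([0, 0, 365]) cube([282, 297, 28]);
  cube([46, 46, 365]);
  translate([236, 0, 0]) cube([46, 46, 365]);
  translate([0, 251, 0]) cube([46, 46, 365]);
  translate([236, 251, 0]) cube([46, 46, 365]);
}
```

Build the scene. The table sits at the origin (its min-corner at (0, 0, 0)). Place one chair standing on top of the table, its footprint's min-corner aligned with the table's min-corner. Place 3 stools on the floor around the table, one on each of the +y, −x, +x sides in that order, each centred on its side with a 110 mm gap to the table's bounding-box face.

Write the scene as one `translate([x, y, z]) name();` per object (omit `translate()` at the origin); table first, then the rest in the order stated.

table();
translate([0, 0, 737]) chair();
translate([691, 707, 0]) stool();
translate([-392, 150, 0]) stool();
translate([1774, 150, 0]) stool();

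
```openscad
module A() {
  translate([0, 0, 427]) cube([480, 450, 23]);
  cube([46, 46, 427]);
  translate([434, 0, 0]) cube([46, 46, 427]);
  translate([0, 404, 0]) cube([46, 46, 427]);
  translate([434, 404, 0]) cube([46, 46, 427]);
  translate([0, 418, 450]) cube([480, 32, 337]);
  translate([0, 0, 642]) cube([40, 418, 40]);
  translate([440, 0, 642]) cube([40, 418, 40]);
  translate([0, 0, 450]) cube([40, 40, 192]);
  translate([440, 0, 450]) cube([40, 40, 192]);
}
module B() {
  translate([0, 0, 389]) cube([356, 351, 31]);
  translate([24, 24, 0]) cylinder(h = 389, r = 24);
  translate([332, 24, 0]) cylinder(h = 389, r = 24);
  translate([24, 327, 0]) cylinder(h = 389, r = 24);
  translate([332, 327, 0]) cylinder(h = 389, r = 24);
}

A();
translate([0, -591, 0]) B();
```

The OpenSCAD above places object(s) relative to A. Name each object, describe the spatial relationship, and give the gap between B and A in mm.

A is a chair. B is a stool. The stool is on the floor beside the chair on its −y side. The gap between the stool and the chair is 240 mm.

The stool's nearest face is 240 mm from the chair's −y face.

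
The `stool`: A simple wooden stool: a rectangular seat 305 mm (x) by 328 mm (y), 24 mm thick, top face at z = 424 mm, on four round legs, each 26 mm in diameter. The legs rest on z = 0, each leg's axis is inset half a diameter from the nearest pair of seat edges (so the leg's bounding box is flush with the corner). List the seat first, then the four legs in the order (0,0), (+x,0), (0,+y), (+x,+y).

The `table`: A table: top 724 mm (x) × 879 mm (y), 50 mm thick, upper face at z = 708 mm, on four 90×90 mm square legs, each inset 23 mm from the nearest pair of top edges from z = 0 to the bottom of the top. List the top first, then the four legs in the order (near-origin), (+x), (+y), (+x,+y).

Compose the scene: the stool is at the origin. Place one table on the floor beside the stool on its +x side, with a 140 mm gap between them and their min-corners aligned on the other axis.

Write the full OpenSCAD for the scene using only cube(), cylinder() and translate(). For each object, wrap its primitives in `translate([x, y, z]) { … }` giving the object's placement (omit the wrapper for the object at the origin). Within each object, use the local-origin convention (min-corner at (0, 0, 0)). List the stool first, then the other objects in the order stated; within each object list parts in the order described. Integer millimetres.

translate([0, 0, 400]) cube([305, 328, 24]);
translate([13, 13, 0]) cylinder(h = 400, r = 13);
translate([292, 13, 0]) cylinder(h = 400, r = 13);
translate([13, 315, 0]) cylinder(h = 400, r = 13);
translate([292, 315, 0]) cylinder(h = 400, r = 13);
translate([445, 0, 0]) {
  translate([0, 0, 658]) cube([724, 879, 50]);
  translate([23, 23, 0]) cube([90, 90, 658]);
  translate([611, 23, 0]) cube([90, 90, 658]);
  translate([23, 766, 0]) cube([90, 90, 658]);
  translate([611, 766, 0]) cube([90, 90, 658]);
}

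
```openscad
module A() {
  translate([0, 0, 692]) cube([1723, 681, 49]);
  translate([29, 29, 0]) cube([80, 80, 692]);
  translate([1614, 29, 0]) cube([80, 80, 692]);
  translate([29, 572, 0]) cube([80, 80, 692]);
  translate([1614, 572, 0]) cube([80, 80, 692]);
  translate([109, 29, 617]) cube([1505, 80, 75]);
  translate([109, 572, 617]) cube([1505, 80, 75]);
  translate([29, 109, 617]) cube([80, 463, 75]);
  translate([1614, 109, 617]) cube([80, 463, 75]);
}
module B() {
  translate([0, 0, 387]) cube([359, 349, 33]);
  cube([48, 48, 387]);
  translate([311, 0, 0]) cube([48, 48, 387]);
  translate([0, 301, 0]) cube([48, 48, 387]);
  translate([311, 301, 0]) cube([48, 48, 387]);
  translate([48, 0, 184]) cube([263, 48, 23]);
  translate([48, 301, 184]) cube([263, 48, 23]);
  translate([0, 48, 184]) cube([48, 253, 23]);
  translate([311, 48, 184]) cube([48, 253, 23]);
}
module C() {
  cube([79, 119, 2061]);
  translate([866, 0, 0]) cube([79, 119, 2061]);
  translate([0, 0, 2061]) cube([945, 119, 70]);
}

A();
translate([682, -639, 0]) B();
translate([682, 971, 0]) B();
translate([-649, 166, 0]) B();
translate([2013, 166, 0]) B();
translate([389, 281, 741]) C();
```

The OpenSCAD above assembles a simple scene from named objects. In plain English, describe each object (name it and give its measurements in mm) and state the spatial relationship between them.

A is a table: top 1723 mm (x) × 681 mm (y), 49 mm thick, upper face at z = 741 mm, on four 80×80 mm square legs, each inset 29 mm from the nearest pair of top edges, running from z = 0 to the bottom of the top. Four apron rails, 80 mm thick and 75 mm tall, run between adjacent legs with their top edges flush with the underside of the top and their outer faces flush with the legs' outer faces.

B is a simple wooden stool: a rectangular seat 359 mm (x) by 349 mm (y), 33 mm thick, top face at z = 420 mm, on four square legs, each 48×48 mm in cross-section. The legs rest on z = 0, each flush with a corner of the seat. Four stretchers, 48 mm wide and 23 mm tall, connect adjacent legs with their undersides at z = 184 mm, each running between the inner faces of the legs it joins and aligned with the legs' outer faces on the other axis.

C is a rectangular door frame: two vertical jambs of 79×119 mm section, 2061 mm tall, with a clear opening 787 mm wide between their inner faces. A header 70 mm tall and 119 mm deep lies on top of the jambs and spans the full outside width.

Four stools sit around the table at the −y, +y, −x, +x sides. The door frame is on top of the table, centred.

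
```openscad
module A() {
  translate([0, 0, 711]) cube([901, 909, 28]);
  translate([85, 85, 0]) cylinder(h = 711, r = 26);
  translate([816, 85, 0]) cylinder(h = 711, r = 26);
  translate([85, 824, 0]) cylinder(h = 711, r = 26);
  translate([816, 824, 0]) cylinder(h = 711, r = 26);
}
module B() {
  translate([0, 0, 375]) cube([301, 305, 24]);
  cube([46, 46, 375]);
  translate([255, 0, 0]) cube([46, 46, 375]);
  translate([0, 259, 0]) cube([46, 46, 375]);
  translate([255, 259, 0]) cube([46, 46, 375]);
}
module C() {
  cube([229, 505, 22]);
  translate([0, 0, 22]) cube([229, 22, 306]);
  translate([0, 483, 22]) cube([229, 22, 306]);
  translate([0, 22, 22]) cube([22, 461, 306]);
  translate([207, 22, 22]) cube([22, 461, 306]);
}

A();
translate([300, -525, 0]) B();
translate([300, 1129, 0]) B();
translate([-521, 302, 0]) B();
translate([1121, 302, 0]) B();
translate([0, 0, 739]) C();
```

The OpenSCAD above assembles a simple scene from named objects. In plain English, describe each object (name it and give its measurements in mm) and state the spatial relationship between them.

A is a table: top 901 mm (x) × 909 mm (y), 28 mm thick, upper face at z = 739 mm, on four round legs of 52 mm diameter, each leg's bounding box inset 59 mm from the nearest pair of top edges, running from z = 0 to the bottom of the top.

B is a four-legged stool. The seat is a 301×305×24 mm slab whose top surface is at z = 399 mm; four square legs, each 46×46 mm in cross-section, run from the floor (z = 0) to the underside of the seat, each flush with a corner of the seat.

C is an open-topped rectangular box: outside dimensions 229×505×328 mm, with a uniform wall and base thickness of 22 mm. The base is a full 229×505 slab on the floor; four walls sit on top of the base. The front and back walls (the −y and +y sides) span the full width; the two side walls fit between them.

Four stools sit around the table at the −y, +y, −x, +x sides. The open box is on top of the table.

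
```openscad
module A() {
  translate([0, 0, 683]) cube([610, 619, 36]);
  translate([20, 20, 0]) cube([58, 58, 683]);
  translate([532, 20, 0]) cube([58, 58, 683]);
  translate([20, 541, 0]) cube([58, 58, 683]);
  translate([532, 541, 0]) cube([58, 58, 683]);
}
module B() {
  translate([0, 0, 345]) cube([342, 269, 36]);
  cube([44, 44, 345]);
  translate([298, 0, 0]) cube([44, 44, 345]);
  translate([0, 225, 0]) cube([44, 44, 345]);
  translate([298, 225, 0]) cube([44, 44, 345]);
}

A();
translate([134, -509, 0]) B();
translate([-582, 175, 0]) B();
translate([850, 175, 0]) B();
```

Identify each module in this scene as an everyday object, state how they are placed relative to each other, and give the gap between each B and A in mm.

A is a table. B is a stool. Three stools sit around the table at the −y, −x, +x sides. The gap between each stool and the table is 240 mm.

Each stool's nearest face is 240 mm from the table's bounding box.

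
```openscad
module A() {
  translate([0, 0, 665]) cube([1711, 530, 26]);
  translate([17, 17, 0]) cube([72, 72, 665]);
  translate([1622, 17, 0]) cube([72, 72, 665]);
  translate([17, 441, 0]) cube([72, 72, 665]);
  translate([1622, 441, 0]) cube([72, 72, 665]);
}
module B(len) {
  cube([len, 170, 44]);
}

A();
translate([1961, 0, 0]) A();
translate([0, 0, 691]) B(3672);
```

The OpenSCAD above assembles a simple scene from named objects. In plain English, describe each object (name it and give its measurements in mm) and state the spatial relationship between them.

A is a rectangular dining table. The top is 1711×530×26 mm with its upper surface at z = 691 mm. It stands on four 72×72 mm square legs, each inset 17 mm from the nearest pair of top edges, running from the floor to the underside of the top.

B is a rectangular beam 3672 mm long (x), 170 mm deep (y), 44 mm thick (z).

The beam spans the tops of two tables placed 250 mm apart, resting at z = 691 mm.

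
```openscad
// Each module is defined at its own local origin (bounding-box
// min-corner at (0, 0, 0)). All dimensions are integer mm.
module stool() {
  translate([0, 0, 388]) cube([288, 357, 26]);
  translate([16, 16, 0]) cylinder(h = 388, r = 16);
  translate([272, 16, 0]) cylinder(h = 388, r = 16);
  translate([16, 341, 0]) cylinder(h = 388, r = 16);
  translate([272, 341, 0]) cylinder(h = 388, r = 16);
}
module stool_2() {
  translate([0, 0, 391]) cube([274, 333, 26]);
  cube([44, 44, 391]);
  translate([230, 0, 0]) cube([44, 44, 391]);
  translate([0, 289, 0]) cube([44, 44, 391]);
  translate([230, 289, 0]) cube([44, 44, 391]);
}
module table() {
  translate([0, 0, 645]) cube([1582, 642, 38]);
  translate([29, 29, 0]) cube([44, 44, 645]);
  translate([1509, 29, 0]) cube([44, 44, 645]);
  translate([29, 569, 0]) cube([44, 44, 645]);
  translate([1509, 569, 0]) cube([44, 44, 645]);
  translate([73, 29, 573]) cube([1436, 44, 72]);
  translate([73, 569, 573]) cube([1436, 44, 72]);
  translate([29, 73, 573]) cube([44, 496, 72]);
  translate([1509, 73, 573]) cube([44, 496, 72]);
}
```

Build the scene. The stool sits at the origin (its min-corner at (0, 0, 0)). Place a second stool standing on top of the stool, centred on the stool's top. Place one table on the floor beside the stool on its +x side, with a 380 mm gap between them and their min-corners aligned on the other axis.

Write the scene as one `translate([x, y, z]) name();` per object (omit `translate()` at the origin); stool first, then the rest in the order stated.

stool();
translate([7, 12, 414]) stool_2();
translate([668, 0, 0]) table();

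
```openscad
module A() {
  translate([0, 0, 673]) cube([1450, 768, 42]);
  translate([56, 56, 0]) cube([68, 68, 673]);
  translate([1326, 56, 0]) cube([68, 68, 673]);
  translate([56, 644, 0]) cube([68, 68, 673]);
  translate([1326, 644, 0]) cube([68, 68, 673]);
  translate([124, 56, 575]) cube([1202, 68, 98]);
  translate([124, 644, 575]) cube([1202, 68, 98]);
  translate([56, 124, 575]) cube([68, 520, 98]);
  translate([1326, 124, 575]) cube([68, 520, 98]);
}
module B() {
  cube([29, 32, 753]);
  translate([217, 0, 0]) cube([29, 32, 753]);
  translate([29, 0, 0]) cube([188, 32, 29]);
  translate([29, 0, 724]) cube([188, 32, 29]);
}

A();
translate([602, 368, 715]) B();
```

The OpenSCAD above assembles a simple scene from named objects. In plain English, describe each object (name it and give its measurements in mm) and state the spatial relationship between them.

A is a rectangular dining table. The top is 1450×768×42 mm with its upper surface at z = 715 mm. It stands on four 68×68 mm square legs, each inset 56 mm from the nearest pair of top edges, running from the floor to the underside of the top. Four apron rails, 68 mm thick and 98 mm tall, run between adjacent legs with their top edges flush with the underside of the top and their outer faces flush with the legs' outer faces.

B is a picture frame with a 188×695 mm rectangular opening (x by z) and a uniform 29 mm border on every side. Frame depth is 32 mm along y. It is built from two vertical stiles running the full outside height and two horizontal rails spanning the gap between the stiles.

The picture frame is on top of the table, centred.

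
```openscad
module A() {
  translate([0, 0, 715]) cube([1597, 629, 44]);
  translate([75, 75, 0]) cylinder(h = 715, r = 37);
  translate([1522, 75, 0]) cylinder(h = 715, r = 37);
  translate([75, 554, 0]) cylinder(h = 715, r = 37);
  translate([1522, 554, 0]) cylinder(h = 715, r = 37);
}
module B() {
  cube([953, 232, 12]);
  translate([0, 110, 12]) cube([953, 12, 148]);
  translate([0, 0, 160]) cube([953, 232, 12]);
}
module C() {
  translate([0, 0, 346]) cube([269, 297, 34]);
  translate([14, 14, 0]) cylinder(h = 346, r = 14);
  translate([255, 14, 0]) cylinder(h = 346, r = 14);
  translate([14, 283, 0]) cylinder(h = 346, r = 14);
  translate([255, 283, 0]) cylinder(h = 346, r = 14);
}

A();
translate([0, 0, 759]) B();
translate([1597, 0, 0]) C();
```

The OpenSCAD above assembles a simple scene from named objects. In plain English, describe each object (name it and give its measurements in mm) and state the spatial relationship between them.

A is a table with a 1597×629 mm rectangular top, 44 mm thick, top surface at z = 759 mm, supported by four round legs of 74 mm diameter, each leg's bounding box inset 38 mm from the nearest pair of top edges, running from the floor.

B is an I-beam lying along x, 953 mm long. Overall section height 172 mm. Two flanges 232 mm wide (y) and 12 mm thick, one on the floor and one at the top; a web 12 mm thick runs between them, centred on the flange width.

C is a simple wooden stool: a rectangular seat 269 mm (x) by 297 mm (y), 34 mm thick, top face at z = 380 mm, on four round legs, each 28 mm in diameter. The legs rest on z = 0, each leg's axis is inset half a diameter from the nearest pair of seat edges (so the leg's bounding box is flush with the corner).

The I-beam is on top of the table. The stool is against the table's +x side, with their −y faces flush.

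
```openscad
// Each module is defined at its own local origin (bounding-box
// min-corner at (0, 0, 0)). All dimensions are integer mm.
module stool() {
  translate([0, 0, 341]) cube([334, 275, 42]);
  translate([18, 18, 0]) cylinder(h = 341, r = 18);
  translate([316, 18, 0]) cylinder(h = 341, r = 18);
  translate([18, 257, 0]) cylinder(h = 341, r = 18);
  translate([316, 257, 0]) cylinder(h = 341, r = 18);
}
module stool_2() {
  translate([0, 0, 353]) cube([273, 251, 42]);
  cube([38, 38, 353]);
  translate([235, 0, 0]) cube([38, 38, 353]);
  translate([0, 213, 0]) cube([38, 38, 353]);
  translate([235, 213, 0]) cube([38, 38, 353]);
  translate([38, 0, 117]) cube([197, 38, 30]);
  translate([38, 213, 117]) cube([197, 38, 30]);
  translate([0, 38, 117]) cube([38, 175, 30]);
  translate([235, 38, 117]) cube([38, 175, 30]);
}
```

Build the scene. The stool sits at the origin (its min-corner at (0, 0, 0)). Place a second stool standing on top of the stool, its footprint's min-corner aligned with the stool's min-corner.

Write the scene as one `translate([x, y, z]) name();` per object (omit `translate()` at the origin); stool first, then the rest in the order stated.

stool();
translate([0, 0, 383]) stool_2();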